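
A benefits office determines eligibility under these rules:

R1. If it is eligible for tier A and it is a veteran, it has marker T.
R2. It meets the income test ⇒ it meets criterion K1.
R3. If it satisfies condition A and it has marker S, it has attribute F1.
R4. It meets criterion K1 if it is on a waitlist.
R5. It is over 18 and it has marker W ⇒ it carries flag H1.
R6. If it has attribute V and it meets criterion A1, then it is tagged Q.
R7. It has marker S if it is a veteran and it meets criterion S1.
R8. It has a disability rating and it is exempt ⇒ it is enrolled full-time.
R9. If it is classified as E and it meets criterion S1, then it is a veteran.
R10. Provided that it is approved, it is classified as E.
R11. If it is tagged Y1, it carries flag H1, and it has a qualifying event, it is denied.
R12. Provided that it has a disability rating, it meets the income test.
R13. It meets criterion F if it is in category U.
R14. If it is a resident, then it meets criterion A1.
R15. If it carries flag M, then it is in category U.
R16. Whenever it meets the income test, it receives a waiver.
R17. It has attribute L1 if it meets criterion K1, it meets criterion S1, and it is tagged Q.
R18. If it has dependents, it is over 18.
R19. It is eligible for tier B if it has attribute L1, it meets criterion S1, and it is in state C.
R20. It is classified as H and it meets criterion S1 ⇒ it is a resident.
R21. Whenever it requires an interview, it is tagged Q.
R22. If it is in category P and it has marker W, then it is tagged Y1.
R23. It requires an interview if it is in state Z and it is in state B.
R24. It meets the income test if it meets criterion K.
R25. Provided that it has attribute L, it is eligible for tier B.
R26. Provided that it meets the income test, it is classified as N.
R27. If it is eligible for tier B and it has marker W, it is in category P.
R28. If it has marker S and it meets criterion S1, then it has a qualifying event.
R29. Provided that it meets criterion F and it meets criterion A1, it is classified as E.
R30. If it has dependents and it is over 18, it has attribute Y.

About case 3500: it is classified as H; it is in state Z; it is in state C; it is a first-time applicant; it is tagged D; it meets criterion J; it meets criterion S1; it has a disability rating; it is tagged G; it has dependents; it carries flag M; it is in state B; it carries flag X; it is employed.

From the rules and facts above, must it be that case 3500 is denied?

No

Forward chaining from the given facts derives: meets the income test, is in category U, receives a waiver, is over 18, is a resident, requires an interview, is classified as N, has attribute Y, meets criterion K1, meets criterion F, meets criterion A1, is tagged Q, is classified as E, is a veteran, has attribute L1, is eligible for tier B, has marker S, has a qualifying event.
The only rule concluding "it is denied" is R11, which needs "it is tagged Y1"; that is never established.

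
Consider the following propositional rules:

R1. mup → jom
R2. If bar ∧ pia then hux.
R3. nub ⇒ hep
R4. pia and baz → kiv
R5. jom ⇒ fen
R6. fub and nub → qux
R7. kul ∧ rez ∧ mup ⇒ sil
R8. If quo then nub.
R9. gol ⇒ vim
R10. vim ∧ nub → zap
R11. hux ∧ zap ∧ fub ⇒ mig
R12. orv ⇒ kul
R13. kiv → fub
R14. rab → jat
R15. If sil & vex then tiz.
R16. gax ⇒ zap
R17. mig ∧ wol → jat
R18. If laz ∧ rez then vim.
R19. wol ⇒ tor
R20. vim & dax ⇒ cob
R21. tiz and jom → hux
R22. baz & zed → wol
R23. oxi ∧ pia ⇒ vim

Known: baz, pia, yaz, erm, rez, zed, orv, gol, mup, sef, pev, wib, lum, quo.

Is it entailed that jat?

No

Forward chaining from the given facts derives: jom, kiv, fen, nub, vim, zap, kul, fub, wol, hep, qux, sil, tor.
Rules concluding jat: R14 needs rab; R17 needs mig — none of these are established.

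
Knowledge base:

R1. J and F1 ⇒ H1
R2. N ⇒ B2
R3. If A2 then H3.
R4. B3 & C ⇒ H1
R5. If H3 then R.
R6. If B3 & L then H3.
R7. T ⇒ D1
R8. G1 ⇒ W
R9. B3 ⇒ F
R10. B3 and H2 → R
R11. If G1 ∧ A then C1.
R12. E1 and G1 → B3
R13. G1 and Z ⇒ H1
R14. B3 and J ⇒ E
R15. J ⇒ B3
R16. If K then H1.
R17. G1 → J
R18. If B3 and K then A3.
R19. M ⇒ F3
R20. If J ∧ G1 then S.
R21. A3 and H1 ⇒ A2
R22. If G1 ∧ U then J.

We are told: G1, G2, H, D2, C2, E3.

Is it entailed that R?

Forward chaining from the given facts derives: W, J, S, B3, F, E.
Rules concluding R: R5 needs H3; R10 needs H2 — none of these are established.

No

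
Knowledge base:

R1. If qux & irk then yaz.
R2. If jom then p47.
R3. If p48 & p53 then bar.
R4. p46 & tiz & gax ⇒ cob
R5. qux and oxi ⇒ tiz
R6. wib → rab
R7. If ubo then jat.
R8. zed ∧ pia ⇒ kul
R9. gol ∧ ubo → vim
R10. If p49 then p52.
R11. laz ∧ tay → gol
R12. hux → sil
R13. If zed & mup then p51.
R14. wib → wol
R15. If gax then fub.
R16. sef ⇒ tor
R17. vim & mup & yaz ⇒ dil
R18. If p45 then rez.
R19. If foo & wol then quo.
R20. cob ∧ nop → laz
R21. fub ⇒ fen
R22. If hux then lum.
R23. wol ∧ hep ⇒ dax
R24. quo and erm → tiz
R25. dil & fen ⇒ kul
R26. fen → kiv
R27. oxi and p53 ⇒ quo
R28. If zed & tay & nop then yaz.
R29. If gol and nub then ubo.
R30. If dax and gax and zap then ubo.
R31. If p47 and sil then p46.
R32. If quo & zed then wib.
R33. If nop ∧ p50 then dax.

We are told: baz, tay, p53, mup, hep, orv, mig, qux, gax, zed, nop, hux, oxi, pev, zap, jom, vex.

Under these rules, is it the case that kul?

p47  (by R2: jom)
tiz  (by R5: qux, oxi)
sil  (by R12: hux)
fub  (by R15: gax)
fen  (by R21: fub)
quo  (by R27: oxi, p53)
yaz  (by R28: zed, tay, nop)
p46  (by R31: p47, sil)
wib  (by R32: quo, zed)
cob  (by R4: p46, tiz, gax)
wol  (by R14: wib)
laz  (by R20: cob, nop)
dax  (by R23: wol, hep)
ubo  (by R30: dax, gax, zap)
gol  (by R11: laz, tay)
vim  (by R9: gol, ubo)
dil  (by R17: vim, mup, yaz)
kul  (by R25: dil, fen)

Yes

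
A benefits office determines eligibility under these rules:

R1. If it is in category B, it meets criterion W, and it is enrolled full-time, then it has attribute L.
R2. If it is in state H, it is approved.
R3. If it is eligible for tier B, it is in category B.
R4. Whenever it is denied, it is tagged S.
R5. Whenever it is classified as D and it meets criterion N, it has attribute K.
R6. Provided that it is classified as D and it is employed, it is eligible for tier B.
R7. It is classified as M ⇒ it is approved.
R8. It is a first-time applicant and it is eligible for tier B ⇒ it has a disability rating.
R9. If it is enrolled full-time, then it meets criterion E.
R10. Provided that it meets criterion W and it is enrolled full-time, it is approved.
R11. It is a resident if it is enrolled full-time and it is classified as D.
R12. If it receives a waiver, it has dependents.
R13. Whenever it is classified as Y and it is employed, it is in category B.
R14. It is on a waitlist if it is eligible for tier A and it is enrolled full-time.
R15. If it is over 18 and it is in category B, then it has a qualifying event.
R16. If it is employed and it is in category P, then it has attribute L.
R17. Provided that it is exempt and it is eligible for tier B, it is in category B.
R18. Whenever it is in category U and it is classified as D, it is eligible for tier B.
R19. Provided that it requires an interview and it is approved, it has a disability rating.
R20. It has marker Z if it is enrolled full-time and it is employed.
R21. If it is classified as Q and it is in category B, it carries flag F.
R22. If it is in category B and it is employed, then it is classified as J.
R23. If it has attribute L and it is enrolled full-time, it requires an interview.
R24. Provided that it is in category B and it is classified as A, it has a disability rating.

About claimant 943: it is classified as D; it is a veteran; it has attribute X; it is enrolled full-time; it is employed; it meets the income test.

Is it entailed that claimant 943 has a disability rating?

Forward chaining from the given facts derives: is eligible for tier B, meets criterion E, is a resident, has marker Z, is in category B, is classified as J.
Rules concluding "it has a disability rating": R8 needs "it is a first-time applicant"; R19 needs "it requires an interview"; R24 needs "it is classified as A" — none of these are established.

No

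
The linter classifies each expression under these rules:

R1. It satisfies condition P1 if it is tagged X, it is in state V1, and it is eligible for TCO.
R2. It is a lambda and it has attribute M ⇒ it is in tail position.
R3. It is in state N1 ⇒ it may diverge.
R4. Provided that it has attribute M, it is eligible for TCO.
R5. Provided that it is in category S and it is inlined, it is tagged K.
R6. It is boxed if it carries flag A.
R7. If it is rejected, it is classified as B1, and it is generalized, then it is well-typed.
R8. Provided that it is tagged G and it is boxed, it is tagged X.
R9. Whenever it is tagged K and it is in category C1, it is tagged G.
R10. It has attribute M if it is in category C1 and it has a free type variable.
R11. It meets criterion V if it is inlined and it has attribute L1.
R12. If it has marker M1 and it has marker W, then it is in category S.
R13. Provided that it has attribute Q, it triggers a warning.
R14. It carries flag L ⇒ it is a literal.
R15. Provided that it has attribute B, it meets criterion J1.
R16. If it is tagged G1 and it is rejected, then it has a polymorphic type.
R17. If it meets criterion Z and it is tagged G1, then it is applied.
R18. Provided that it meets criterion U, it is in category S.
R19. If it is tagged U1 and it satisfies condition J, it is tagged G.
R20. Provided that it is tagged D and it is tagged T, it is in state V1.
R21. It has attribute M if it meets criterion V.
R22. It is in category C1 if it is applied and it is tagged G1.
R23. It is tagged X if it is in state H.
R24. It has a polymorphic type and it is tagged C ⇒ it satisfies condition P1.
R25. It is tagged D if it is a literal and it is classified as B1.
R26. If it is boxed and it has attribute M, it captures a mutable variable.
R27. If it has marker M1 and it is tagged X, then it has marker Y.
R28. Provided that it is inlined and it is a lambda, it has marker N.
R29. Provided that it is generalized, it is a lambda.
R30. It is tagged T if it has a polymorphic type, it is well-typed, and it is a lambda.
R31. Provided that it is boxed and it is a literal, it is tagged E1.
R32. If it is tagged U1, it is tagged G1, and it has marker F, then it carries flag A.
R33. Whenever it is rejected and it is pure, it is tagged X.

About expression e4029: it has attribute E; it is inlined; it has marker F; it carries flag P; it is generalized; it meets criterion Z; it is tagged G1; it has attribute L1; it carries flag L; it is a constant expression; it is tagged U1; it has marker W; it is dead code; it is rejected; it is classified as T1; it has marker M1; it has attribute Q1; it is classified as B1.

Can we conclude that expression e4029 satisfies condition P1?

Yes

By R7 (it is rejected, it is classified as B1, it is generalized): it is well-typed.
By R11 (it is inlined, it has attribute L1): it meets criterion V.
By R12 (it has marker M1, it has marker W): it is in category S.
By R14 (it carries flag L): it is a literal.
By R16 (it is tagged G1, it is rejected): it has a polymorphic type.
By R17 (it meets criterion Z, it is tagged G1): it is applied.
By R21 (it meets criterion V): it has attribute M.
By R22 (it is applied, it is tagged G1): it is in category C1.
By R25 (it is a literal, it is classified as B1): it is tagged D.
By R29 (it is generalized): it is a lambda.
By R30 (it has a polymorphic type, it is well-typed, it is a lambda): it is tagged T.
By R32 (it is tagged U1, it is tagged G1, it has marker F): it carries flag A.
By R4 (it has attribute M): it is eligible for TCO.
By R5 (it is in category S, it is inlined): it is tagged K.
By R6 (it carries flag A): it is boxed.
By R9 (it is tagged K, it is in category C1): it is tagged G.
By R20 (it is tagged D, it is tagged T): it is in state V1.
By R8 (it is tagged G, it is boxed): it is tagged X.
By R1 (it is tagged X, it is in state V1, it is eligible for TCO): it satisfies condition P1.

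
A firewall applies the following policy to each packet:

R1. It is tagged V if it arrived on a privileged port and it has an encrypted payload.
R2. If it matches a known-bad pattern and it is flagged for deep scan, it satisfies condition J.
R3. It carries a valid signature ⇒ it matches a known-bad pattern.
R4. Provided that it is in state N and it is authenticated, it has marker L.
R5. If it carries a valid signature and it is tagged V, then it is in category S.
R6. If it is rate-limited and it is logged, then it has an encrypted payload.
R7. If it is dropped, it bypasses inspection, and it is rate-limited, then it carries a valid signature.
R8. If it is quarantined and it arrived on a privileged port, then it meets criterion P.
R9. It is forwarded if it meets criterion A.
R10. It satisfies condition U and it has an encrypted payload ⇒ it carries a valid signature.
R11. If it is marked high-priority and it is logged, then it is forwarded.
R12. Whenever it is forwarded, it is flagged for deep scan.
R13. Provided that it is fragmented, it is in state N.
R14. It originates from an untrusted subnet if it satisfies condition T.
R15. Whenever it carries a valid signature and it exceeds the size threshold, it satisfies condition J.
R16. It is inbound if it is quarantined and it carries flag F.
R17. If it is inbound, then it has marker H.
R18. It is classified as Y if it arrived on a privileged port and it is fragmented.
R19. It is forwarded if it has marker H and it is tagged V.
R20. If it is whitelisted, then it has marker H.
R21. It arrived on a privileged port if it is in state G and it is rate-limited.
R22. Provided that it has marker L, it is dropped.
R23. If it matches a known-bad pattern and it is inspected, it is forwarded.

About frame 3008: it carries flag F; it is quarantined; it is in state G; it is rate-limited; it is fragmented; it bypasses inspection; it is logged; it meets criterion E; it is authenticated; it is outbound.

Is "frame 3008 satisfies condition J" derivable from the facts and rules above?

Yes

By R6 (it is rate-limited, it is logged): it has an encrypted payload.
By R13 (it is fragmented): it is in state N.
By R16 (it is quarantined, it carries flag F): it is inbound.
By R17 (it is inbound): it has marker H.
By R21 (it is in state G, it is rate-limited): it arrived on a privileged port.
By R1 (it arrived on a privileged port, it has an encrypted payload): it is tagged V.
By R4 (it is in state N, it is authenticated): it has marker L.
By R19 (it has marker H, it is tagged V): it is forwarded.
By R22 (it has marker L): it is dropped.
By R7 (it is dropped, it bypasses inspection, it is rate-limited): it carries a valid signature.
By R12 (it is forwarded): it is flagged for deep scan.
By R3 (it carries a valid signature): it matches a known-bad pattern.
By R2 (it matches a known-bad pattern, it is flagged for deep scan): it satisfies condition J.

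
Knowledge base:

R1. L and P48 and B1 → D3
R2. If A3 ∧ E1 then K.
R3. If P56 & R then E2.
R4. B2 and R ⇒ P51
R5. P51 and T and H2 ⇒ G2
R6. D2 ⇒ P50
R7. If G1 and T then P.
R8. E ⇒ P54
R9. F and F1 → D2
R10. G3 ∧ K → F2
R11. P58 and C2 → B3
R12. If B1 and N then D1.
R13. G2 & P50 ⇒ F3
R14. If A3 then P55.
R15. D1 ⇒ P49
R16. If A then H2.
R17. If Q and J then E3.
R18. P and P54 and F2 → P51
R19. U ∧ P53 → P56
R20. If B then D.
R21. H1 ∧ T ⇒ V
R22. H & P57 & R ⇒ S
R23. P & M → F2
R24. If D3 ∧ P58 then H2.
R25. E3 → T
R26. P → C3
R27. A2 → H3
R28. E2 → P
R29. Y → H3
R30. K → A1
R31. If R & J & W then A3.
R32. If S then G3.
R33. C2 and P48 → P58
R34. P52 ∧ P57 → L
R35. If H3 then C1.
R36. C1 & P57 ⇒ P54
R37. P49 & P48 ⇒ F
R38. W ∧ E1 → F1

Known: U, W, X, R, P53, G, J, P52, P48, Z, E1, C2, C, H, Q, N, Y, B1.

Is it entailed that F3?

No

Forward chaining from the given facts derives: D1, P49, E3, P56, T, H3, A3, P58, C1, F, F1, K, E2, D2, B3, P55, P, A1, P50, C3.
The only rule concluding F3 is R13, which needs G2; that is never established.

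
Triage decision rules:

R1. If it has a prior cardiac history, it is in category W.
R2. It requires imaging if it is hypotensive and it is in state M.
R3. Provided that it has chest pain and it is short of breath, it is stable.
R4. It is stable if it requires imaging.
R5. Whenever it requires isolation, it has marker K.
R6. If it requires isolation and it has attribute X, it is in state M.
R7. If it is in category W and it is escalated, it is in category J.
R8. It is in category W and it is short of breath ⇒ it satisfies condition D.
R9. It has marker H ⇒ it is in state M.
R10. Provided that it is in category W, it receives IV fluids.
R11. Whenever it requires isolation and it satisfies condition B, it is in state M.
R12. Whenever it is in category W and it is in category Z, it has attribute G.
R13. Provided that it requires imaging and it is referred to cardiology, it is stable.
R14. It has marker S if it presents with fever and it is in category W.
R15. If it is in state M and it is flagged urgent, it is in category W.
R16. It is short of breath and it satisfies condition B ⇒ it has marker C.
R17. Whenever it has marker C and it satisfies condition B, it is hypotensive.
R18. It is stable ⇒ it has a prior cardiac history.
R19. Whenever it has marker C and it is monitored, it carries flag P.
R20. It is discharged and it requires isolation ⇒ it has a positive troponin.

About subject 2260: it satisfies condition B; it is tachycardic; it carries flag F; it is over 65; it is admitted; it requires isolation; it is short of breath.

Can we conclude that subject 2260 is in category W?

By R11 (it requires isolation, it satisfies condition B): it is in state M.
By R16 (it is short of breath, it satisfies condition B): it has marker C.
By R17 (it has marker C, it satisfies condition B): it is hypotensive.
By R2 (it is hypotensive, it is in state M): it requires imaging.
By R4 (it requires imaging): it is stable.
By R18 (it is stable): it has a prior cardiac history.
By R1 (it has a prior cardiac history): it is in category W.

Yes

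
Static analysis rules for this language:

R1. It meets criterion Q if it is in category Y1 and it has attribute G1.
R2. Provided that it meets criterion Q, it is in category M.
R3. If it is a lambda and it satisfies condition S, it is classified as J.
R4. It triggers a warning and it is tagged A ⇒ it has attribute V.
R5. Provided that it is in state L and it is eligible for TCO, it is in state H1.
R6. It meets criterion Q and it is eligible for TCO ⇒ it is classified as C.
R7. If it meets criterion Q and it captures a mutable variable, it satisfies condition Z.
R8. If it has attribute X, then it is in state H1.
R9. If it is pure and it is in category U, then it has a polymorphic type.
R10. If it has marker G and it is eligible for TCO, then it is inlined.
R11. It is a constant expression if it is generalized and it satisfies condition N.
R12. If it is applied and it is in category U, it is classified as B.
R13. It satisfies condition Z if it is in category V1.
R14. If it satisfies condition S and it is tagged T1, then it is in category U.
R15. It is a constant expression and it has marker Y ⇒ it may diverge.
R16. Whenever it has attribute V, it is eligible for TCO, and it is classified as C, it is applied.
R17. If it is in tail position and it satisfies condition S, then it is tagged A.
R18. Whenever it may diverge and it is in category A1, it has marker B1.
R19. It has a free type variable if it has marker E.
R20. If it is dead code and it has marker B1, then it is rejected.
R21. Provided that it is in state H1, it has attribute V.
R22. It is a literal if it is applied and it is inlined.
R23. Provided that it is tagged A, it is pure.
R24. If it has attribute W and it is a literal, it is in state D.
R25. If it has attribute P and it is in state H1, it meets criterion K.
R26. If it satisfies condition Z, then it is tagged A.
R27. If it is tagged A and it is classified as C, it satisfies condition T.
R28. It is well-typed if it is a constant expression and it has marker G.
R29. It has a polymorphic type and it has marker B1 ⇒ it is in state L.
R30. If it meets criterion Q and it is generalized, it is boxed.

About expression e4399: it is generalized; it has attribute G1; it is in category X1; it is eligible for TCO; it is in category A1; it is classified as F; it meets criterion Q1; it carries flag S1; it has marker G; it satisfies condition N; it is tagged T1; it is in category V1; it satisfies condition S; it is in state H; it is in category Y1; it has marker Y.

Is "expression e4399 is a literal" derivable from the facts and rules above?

Yes

By R1 (it is in category Y1, it has attribute G1): it meets criterion Q.
By R6 (it meets criterion Q, it is eligible for TCO): it is classified as C.
By R10 (it has marker G, it is eligible for TCO): it is inlined.
By R11 (it is generalized, it satisfies condition N): it is a constant expression.
By R13 (it is in category V1): it satisfies condition Z.
By R14 (it satisfies condition S, it is tagged T1): it is in category U.
By R15 (it is a constant expression, it has marker Y): it may diverge.
By R18 (it may diverge, it is in category A1): it has marker B1.
By R26 (it satisfies condition Z): it is tagged A.
By R23 (it is tagged A): it is pure.
By R9 (it is pure, it is in category U): it has a polymorphic type.
By R29 (it has a polymorphic type, it has marker B1): it is in state L.
By R5 (it is in state L, it is eligible for TCO): it is in state H1.
By R21 (it is in state H1): it has attribute V.
By R16 (it has attribute V, it is eligible for TCO, it is classified as C): it is applied.
By R22 (it is applied, it is inlined): it is a literal.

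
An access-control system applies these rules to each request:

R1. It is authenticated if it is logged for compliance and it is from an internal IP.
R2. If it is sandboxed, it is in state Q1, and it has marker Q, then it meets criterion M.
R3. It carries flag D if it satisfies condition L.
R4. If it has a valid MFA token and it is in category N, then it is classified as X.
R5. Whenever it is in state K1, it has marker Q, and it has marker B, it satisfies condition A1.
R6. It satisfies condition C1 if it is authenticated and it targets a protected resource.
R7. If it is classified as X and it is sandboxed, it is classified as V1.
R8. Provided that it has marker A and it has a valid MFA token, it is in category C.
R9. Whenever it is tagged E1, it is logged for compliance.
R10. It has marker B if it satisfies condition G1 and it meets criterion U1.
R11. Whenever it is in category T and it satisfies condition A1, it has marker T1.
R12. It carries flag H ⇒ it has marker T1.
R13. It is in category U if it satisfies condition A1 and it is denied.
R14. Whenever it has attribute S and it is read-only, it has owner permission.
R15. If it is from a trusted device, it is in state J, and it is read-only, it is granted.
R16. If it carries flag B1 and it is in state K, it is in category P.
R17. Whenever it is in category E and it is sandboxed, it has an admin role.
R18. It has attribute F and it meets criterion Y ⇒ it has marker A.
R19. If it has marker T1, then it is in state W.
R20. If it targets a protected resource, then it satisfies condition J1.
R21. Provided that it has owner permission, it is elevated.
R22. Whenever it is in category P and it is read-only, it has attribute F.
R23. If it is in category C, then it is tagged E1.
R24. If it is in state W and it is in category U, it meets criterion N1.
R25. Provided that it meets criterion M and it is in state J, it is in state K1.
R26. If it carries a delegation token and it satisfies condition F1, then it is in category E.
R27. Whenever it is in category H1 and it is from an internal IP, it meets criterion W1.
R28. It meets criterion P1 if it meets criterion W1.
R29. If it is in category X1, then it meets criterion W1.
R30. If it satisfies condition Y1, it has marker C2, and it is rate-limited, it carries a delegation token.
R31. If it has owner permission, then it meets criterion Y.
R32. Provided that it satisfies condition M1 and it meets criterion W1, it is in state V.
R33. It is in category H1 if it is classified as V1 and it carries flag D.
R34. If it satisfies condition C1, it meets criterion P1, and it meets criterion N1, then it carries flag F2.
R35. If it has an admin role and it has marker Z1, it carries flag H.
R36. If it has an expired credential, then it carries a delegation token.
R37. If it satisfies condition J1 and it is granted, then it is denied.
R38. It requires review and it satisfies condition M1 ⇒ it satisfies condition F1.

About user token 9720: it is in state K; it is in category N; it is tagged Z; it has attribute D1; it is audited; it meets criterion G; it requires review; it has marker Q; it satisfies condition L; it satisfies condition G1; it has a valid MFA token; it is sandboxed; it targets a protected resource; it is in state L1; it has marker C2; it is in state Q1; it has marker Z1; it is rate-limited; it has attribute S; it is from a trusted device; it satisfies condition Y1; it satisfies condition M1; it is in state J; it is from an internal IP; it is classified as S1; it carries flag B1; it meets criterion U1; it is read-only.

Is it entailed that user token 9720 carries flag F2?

Yes

By R2 (it is sandboxed, it is in state Q1, it has marker Q): it meets criterion M.
By R3 (it satisfies condition L): it carries flag D.
By R4 (it has a valid MFA token, it is in category N): it is classified as X.
By R7 (it is classified as X, it is sandboxed): it is classified as V1.
By R10 (it satisfies condition G1, it meets criterion U1): it has marker B.
By R14 (it has attribute S, it is read-only): it has owner permission.
By R15 (it is from a trusted device, it is in state J, it is read-only): it is granted.
By R16 (it carries flag B1, it is in state K): it is in category P.
By R20 (it targets a protected resource): it satisfies condition J1.
By R22 (it is in category P, it is read-only): it has attribute F.
By R25 (it meets criterion M, it is in state J): it is in state K1.
By R30 (it satisfies condition Y1, it has marker C2, it is rate-limited): it carries a delegation token.
By R31 (it has owner permission): it meets criterion Y.
By R33 (it is classified as V1, it carries flag D): it is in category H1.
By R37 (it satisfies condition J1, it is granted): it is denied.
By R38 (it requires review, it satisfies condition M1): it satisfies condition F1.
By R5 (it is in state K1, it has marker Q, it has marker B): it satisfies condition A1.
By R13 (it satisfies condition A1, it is denied): it is in category U.
By R18 (it has attribute F, it meets criterion Y): it has marker A.
By R26 (it carries a delegation token, it satisfies condition F1): it is in category E.
By R27 (it is in category H1, it is from an internal IP): it meets criterion W1.
By R28 (it meets criterion W1): it meets criterion P1.
By R8 (it has marker A, it has a valid MFA token): it is in category C.
By R17 (it is in category E, it is sandboxed): it has an admin role.
By R23 (it is in category C): it is tagged E1.
By R35 (it has an admin role, it has marker Z1): it carries flag H.
By R9 (it is tagged E1): it is logged for compliance.
By R12 (it carries flag H): it has marker T1.
By R19 (it has marker T1): it is in state W.
By R24 (it is in state W, it is in category U): it meets criterion N1.
By R1 (it is logged for compliance, it is from an internal IP): it is authenticated.
By R6 (it is authenticated, it targets a protected resource): it satisfies condition C1.
By R34 (it satisfies condition C1, it meets criterion P1, it meets criterion N1): it carries flag F2.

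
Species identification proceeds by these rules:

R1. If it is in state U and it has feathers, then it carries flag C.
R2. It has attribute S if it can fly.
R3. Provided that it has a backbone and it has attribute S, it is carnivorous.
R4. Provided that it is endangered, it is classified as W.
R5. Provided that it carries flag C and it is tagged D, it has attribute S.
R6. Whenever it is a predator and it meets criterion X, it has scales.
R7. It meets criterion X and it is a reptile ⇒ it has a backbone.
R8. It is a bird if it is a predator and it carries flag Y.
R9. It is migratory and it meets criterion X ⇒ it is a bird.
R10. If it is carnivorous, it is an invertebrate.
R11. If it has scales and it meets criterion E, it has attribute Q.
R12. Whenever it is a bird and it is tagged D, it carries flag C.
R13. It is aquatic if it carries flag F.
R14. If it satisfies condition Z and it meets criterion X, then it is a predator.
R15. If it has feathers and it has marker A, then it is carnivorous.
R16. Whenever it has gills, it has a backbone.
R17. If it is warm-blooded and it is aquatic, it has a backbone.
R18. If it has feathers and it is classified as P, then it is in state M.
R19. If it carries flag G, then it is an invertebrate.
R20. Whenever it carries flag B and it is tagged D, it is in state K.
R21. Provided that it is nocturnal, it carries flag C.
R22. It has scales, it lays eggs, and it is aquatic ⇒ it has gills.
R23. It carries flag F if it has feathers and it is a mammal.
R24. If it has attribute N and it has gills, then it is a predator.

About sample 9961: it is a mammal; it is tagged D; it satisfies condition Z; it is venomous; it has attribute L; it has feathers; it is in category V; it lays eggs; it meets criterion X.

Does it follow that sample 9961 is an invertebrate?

No

Forward chaining from the given facts derives: is a predator, carries flag F, has scales, is aquatic, has gills, has a backbone.
Rules concluding "it is an invertebrate": R10 needs "it is carnivorous"; R19 needs "it carries flag G" — none of these are established.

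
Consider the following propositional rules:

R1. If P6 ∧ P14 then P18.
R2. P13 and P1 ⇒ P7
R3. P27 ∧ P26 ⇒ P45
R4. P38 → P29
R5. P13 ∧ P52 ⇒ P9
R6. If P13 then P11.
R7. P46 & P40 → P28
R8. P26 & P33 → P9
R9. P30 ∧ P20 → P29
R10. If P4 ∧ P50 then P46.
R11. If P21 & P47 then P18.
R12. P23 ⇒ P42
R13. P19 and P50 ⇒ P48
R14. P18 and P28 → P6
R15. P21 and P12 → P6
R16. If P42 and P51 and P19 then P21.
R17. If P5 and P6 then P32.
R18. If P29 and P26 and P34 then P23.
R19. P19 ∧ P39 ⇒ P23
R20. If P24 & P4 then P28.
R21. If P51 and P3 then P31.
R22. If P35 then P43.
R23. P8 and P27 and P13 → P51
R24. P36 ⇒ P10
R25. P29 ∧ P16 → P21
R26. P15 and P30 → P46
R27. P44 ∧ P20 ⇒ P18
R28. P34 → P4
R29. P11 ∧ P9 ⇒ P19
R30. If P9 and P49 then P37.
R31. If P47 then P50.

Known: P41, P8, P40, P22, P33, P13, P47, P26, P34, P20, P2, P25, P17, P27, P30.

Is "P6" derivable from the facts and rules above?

P11  (by R6: P13)
P9  (by R8: P26, P33)
P29  (by R9: P30, P20)
P23  (by R18: P29, P26, P34)
P51  (by R23: P8, P27, P13)
P4  (by R28: P34)
P19  (by R29: P11, P9)
P50  (by R31: P47)
P46  (by R10: P4, P50)
P42  (by R12: P23)
P21  (by R16: P42, P51, P19)
P28  (by R7: P46, P40)
P18  (by R11: P21, P47)
P6  (by R14: P18, P28)

Yes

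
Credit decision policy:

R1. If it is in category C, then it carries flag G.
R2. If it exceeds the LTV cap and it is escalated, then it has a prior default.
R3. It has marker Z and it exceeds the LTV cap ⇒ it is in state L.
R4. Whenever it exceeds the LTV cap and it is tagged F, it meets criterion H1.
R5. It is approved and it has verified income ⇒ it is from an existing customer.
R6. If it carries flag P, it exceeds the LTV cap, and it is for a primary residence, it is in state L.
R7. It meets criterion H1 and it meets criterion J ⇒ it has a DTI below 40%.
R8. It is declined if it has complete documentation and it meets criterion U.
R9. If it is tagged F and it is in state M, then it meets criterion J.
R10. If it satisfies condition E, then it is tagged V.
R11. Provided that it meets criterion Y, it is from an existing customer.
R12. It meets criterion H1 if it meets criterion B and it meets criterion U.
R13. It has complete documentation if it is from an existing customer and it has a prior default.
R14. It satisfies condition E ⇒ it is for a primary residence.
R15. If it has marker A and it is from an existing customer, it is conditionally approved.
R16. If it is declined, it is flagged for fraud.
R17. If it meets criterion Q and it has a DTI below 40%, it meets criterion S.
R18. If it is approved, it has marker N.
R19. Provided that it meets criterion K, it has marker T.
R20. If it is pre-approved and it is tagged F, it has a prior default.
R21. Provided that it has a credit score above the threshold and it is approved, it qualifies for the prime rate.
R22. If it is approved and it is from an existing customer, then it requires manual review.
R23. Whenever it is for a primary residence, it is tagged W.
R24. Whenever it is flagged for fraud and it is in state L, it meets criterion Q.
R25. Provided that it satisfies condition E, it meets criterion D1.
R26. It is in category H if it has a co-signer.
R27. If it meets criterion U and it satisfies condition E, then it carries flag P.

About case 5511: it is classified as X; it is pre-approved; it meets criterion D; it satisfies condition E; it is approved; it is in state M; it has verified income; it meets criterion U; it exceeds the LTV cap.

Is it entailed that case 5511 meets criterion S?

No

Forward chaining from the given facts derives: is from an existing customer, is tagged V, is for a primary residence, has marker N, requires manual review, is tagged W, meets criterion D1, carries flag P, is in state L.
The only rule concluding "it meets criterion S" is R17, which needs "it meets criterion Q"; that is never established.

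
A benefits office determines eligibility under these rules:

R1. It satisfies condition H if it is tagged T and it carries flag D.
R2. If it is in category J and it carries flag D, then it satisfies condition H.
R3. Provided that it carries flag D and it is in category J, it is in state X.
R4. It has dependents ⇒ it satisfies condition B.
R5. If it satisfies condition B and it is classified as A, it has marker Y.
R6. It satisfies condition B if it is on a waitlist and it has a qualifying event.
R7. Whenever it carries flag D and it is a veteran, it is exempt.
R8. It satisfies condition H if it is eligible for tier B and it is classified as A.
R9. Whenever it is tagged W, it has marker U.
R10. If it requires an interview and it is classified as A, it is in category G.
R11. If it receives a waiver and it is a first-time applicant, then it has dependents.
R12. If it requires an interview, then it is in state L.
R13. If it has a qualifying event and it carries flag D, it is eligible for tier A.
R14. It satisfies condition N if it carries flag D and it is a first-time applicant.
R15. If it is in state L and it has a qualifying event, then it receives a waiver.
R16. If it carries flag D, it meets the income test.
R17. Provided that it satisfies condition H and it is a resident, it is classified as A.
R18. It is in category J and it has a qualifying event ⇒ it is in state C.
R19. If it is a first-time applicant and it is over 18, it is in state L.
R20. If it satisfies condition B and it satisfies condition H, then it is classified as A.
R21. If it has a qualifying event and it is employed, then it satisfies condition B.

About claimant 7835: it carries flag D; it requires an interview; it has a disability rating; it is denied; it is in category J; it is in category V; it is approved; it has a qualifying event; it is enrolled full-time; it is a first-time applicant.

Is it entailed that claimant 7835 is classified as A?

Yes

By R2 (it is in category J, it carries flag D): it satisfies condition H.
By R12 (it requires an interview): it is in state L.
By R15 (it is in state L, it has a qualifying event): it receives a waiver.
By R11 (it receives a waiver, it is a first-time applicant): it has dependents.
By R4 (it has dependents): it satisfies condition B.
By R20 (it satisfies condition B, it satisfies condition H): it is classified as A.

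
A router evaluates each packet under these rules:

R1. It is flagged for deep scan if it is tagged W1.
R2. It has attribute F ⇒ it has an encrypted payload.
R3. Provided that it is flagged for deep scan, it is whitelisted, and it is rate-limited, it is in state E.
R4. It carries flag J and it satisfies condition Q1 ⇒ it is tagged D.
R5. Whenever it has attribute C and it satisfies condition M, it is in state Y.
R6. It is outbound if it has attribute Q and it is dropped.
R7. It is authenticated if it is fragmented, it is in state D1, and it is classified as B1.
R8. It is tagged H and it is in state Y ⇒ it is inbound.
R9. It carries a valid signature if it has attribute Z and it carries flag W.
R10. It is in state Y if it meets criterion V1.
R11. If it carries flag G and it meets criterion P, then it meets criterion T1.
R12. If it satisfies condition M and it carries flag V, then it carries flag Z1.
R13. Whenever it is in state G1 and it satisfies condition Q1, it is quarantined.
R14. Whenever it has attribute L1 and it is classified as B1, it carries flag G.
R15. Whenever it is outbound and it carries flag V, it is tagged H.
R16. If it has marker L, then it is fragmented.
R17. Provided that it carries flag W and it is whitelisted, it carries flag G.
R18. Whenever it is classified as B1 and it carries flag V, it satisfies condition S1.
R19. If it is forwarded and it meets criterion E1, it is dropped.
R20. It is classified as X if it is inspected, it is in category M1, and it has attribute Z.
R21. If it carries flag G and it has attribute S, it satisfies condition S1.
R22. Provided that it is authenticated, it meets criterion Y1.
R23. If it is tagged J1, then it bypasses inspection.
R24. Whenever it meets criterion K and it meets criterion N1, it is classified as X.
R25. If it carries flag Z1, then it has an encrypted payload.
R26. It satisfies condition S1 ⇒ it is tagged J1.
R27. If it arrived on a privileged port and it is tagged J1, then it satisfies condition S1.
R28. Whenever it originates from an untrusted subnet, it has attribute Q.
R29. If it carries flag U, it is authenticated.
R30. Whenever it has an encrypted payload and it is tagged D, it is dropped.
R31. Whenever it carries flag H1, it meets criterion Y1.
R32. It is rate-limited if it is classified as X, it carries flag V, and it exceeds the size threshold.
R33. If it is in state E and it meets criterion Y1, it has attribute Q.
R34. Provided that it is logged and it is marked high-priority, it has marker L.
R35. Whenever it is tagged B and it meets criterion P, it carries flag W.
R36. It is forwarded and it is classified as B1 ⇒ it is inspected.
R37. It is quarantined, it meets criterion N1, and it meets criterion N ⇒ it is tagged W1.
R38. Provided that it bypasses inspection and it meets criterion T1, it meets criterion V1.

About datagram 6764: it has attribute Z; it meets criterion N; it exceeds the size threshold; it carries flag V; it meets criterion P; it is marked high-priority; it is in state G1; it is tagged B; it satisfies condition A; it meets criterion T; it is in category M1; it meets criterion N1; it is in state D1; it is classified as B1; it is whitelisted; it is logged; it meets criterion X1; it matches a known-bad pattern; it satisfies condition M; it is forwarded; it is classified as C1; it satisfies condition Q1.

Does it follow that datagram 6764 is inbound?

Forward chaining from the given facts derives: carries flag Z1, is quarantined, satisfies condition S1, has an encrypted payload, is tagged J1, has marker L, carries flag W, is inspected, is tagged W1, is flagged for deep scan, carries a valid signature, is fragmented, carries flag G, is classified as X, bypasses inspection, is rate-limited, is in state E, is authenticated, meets criterion T1, meets criterion Y1, has attribute Q, meets criterion V1, is in state Y.
The only rule concluding "it is inbound" is R8, which needs "it is tagged H"; that is never established.

No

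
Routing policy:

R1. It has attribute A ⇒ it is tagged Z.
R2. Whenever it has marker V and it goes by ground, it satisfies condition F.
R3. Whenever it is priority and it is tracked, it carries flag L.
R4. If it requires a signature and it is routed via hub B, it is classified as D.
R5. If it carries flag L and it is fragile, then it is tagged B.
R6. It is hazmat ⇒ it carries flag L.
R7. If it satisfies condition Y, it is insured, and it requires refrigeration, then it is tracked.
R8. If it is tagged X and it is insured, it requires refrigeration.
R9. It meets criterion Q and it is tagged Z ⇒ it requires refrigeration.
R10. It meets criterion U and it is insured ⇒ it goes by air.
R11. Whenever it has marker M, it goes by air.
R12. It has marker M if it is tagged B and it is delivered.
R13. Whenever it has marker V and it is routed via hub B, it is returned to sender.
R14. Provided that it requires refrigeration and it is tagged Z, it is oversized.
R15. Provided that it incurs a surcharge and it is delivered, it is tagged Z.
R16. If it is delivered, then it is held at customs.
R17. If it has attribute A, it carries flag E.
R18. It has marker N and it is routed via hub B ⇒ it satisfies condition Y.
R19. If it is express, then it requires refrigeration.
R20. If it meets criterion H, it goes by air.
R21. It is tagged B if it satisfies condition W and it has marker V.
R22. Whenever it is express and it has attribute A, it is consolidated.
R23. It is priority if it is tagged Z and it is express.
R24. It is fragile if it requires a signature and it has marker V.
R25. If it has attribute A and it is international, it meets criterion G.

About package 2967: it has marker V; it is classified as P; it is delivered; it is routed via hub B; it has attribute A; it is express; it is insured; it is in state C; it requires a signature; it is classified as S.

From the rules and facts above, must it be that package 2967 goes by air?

Forward chaining from the given facts derives: is tagged Z, is classified as D, is returned to sender, is held at customs, carries flag E, requires refrigeration, is consolidated, is priority, is fragile, is oversized.
Rules concluding "it goes by air": R10 needs "it meets criterion U"; R11 needs "it has marker M"; R20 needs "it meets criterion H" — none of these are established.

No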